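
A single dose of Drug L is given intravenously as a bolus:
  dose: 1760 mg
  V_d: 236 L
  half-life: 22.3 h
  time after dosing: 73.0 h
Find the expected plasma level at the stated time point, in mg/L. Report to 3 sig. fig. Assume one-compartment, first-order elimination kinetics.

0.771 mg/L

C₀ = Dose / Vd = 1760 / 236 = 7.458 mg/L
k = ln2 / t½ = 0.693147 / 22.3 = 0.03108 h⁻¹
C = C₀ · e^(−k·t) = 7.458 × e^(−0.03108 × 73.0)
  = 7.458 × 0.1034 = 0.7712 mg/L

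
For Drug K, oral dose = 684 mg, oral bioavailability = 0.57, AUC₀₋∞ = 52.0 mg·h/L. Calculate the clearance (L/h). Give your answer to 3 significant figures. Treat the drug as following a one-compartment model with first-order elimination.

7.50 L/h

CL = F·Dose / AUC = 0.57 × 684 / 52.0 = 7.498 L/h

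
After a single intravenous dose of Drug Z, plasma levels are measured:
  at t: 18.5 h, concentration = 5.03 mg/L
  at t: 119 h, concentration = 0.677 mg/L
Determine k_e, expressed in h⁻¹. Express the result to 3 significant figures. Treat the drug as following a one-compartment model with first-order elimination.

0.0200 h⁻¹

k = ln(C₁/C₂) / (t₂ − t₁) = ln(5.03/0.677) / (119 − 18.5)
  = 2.006 / 100.5 = 0.01996 h⁻¹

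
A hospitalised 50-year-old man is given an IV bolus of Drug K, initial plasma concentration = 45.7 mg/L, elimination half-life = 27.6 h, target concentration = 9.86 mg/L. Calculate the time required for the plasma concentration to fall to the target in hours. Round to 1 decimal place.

61.1 h

k = ln2 / t½ = 0.693147 / 27.6 = 0.02511 h⁻¹
t = ln(C₀ / C) / k = ln(45.70 / 9.86) / 0.02511
  = ln(4.635) / 0.02511 = 1.534 / 0.02511 = 61.09 h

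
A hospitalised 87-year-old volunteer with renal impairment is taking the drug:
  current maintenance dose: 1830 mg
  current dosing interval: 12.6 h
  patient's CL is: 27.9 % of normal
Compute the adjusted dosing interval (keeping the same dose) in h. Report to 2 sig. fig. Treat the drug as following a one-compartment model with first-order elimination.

To keep the same average steady-state level, dosing rate must scale with clearance.
CL ratio = 27.9 / 100 = 0.2790
New interval (same dose) = 12.6 / 0.2790 = 45.16 h

45 h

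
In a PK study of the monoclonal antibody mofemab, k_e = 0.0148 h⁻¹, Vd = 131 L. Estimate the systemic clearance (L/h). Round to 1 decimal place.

CL = k × Vd = 0.0148 × 131 = 1.939 L/h

1.9 L/h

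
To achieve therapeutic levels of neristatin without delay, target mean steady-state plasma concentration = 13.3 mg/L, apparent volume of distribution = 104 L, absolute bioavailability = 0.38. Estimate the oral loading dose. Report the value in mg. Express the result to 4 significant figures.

3640 mg

LD = Css × Vd / F = 13.3 × 104 / 0.38 = 3640 mg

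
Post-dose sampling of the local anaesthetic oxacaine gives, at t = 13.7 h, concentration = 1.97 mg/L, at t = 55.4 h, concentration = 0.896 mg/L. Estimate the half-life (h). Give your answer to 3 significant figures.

36.7 h

k = ln(C₁/C₂) / (t₂ − t₁) = ln(1.97/0.896) / (55.4 − 13.7)
  = 0.7878 / 41.70 = 0.01889 h⁻¹
t½ = ln2 / k = 0.693147 / 0.01889 = 36.69 h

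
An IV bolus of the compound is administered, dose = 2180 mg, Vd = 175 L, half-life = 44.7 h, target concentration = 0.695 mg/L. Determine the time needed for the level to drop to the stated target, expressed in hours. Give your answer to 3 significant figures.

C₀ = Dose / Vd = 2180 / 175 = 12.46 mg/L
k = ln2 / t½ = 0.693147 / 44.7 = 0.01551 h⁻¹
t = ln(C₀ / C) / k = ln(12.46 / 0.695) / 0.01551
  = ln(17.93) / 0.01551 = 2.886 / 0.01551 = 186.1 h

186 h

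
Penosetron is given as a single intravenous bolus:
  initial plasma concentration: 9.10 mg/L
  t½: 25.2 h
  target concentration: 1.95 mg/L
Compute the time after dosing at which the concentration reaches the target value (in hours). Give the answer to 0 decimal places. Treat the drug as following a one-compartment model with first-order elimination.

k = ln2 / t½ = 0.693147 / 25.2 = 0.02751 h⁻¹
t = ln(C₀ / C) / k = ln(9.100 / 1.95) / 0.02751
  = ln(4.667) / 0.02751 = 1.541 / 0.02751 = 56.02 h

56 h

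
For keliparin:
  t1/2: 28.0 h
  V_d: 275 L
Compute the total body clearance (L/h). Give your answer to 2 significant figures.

6.8 L/h

k = ln2 / t½ = 0.693147 / 28.0 = 0.02476 h⁻¹
CL = k × Vd = 0.02476 × 275 = 6.809 L/h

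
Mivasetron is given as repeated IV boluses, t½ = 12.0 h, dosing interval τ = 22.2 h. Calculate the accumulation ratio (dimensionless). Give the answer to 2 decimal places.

1.38

k = ln2 / t½ = 0.693147 / 12.0 = 0.05776 h⁻¹
e^(−kτ) = e^(−0.05776 × 22.2) = 0.2774
Accumulation ratio R = 1 / (1 − e^(−kτ)) = 1 / (1 − 0.2774) = 1.384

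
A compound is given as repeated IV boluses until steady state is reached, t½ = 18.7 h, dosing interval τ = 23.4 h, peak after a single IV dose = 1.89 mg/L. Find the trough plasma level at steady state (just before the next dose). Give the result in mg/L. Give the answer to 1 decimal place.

1.4 mg/L

k = ln2 / t½ = 0.693147 / 18.7 = 0.03707 h⁻¹
e^(−kτ) = e^(−0.03707 × 23.4) = 0.4200
Accumulation ratio R = 1 / (1 − e^(−kτ)) = 1 / (1 − 0.4200) = 1.724
Steady-state trough = C₀ × R × e^(−kτ) = 1.89 × 1.724 × 0.4200 = 1.369 mg/L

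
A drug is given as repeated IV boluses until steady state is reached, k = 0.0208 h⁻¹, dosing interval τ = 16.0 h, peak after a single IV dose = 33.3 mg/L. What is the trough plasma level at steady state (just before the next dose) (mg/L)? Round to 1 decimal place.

e^(−kτ) = e^(−0.02080 × 16.0) = 0.7169
Accumulation ratio R = 1 / (1 − e^(−kτ)) = 1 / (1 − 0.7169) = 3.532
Steady-state trough = C₀ × R × e^(−kτ) = 33.3 × 3.532 × 0.7169 = 84.32 mg/L

84.3 mg/L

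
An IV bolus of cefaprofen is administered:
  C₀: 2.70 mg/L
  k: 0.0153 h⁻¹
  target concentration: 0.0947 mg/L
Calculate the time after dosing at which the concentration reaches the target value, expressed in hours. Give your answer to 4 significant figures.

219.0 h

t = ln(C₀ / C) / k = ln(2.700 / 0.0947) / 0.01530
  = ln(28.51) / 0.01530 = 3.350 / 0.01530 = 219.0 h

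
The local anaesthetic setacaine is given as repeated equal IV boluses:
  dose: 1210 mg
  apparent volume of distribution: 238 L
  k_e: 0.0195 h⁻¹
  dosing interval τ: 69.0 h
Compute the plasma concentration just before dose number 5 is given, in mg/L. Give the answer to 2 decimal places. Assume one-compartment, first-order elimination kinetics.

C₀ per dose = Dose / Vd = 1210 / 238 = 5.084 mg/L
Fraction remaining after one interval: r = e^(−kτ) = e^(−0.01950 × 69.0) = 0.2604
Before dose 5, 4 doses have been given (aged 1τ, 2τ, 3τ, 4τ).
C_trough = C₀ × (r + r² + … + r^4) = C₀ × r(1−r^4)/(1−r)
        = 5.084 × 0.2604 × (1 − 0.004598) / (1 − 0.2604) = 1.782 mg/L

1.78 mg/L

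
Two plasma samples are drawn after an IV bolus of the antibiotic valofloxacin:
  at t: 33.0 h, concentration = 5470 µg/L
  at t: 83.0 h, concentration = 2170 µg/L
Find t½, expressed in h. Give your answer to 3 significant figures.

37.5 h

k = ln(C₁/C₂) / (t₂ − t₁) = ln(5470/2170) / (83.0 − 33.0)
  = 0.9246 / 50.00 = 0.01849 h⁻¹
t½ = ln2 / k = 0.693147 / 0.01849 = 37.49 h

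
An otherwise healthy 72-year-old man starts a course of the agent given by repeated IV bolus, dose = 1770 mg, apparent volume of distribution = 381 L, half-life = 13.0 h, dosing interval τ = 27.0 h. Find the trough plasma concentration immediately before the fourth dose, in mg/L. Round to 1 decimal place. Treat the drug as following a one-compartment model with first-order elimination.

1.4 mg/L

C₀ per dose = Dose / Vd = 1770 / 381 = 4.646 mg/L
k = ln2 / t½ = 0.693147 / 13.0 = 0.05332 h⁻¹
Fraction remaining after one interval: r = e^(−kτ) = e^(−0.05332 × 27.0) = 0.2370
Before dose 4, 3 doses have been given (aged 1τ, 2τ, 3τ).
C_trough = C₀ × (r + r² + … + r^3) = C₀ × r(1−r^3)/(1−r)
        = 4.646 × 0.2370 × (1 − 0.01331) / (1 − 0.2370) = 1.424 mg/L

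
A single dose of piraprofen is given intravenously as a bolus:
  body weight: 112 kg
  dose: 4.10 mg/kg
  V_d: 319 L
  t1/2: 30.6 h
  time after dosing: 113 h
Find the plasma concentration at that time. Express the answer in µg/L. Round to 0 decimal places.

111 µg/L

Total dose = 4.10 × 112 = 459.2 mg
C₀ = Dose / Vd = 459.2 / 319 = 1.439 mg/L
k = ln2 / t½ = 0.693147 / 30.6 = 0.02265 h⁻¹
C = C₀ · e^(−k·t) = 1.439 × e^(−0.02265 × 113)
  = 1.439 × 0.07735 = 0.1113 mg/L
Convert: 0.1113 mg/L × 1000 = 111.3 µg/L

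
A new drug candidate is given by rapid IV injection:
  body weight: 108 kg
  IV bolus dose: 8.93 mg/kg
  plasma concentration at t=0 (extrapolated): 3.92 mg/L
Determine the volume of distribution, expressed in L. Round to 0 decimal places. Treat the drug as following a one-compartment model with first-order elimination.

246 L

Dose = 8.93 × 108 = 964.4 mg
Vd = Dose / C₀ = 964.4 / 3.92 = 246.0 L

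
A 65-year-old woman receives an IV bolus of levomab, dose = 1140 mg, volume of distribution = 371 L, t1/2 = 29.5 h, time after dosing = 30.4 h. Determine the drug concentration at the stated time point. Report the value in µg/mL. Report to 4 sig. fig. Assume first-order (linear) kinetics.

C₀ = Dose / Vd = 1140 / 371 = 3.073 mg/L
k = ln2 / t½ = 0.693147 / 29.5 = 0.02350 h⁻¹
C = C₀ · e^(−k·t) = 3.073 × e^(−0.02350 × 30.4)
  = 3.073 × 0.4895 = 1.504 mg/L
(1.504 mg/L = 1.504 µg/mL)

1.504 µg/mL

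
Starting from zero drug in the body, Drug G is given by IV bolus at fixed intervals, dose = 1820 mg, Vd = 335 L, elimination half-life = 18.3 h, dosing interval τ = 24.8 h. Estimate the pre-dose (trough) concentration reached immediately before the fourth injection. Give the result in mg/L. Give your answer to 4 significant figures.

C₀ per dose = Dose / Vd = 1820 / 335 = 5.433 mg/L
k = ln2 / t½ = 0.693147 / 18.3 = 0.03788 h⁻¹
Fraction remaining after one interval: r = e^(−kτ) = e^(−0.03788 × 24.8) = 0.3909
Before dose 4, 3 doses have been given (aged 1τ, 2τ, 3τ).
C_trough = C₀ × (r + r² + … + r^3) = C₀ × r(1−r^3)/(1−r)
        = 5.433 × 0.3909 × (1 − 0.05973) / (1 − 0.3909) = 3.278 mg/L

3.278 mg/L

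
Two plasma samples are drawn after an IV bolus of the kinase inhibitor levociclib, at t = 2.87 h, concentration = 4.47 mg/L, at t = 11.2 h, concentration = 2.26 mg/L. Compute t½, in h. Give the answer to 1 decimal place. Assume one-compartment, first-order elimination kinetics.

k = ln(C₁/C₂) / (t₂ − t₁) = ln(4.47/2.26) / (11.2 − 2.87)
  = 0.6820 / 8.330 = 0.08187 h⁻¹
t½ = ln2 / k = 0.693147 / 0.08187 = 8.466 h

8.5 h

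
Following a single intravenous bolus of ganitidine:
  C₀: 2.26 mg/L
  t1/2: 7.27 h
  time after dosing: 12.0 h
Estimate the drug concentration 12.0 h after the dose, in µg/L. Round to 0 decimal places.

k = ln2 / t½ = 0.693147 / 7.27 = 0.09534 h⁻¹
C = C₀ · e^(−k·t) = 2.260 × e^(−0.09534 × 12.0)
  = 2.260 × 0.3185 = 0.7198 mg/L
Convert: 0.7198 mg/L × 1000 = 719.8 µg/L

720 µg/L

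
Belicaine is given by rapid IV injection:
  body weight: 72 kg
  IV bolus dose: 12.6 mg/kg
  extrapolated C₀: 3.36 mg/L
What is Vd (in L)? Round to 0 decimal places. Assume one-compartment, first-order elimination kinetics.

Dose = 12.6 × 72 = 907.2 mg
Vd = Dose / C₀ = 907.2 / 3.36 = 270.0 L

270 L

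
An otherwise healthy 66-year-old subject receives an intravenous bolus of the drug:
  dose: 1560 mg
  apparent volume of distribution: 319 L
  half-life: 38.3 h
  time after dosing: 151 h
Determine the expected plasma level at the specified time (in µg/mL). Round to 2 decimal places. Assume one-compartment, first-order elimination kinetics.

0.32 µg/mL

C₀ = Dose / Vd = 1560 / 319 = 4.890 mg/L
k = ln2 / t½ = 0.693147 / 38.3 = 0.01810 h⁻¹
C = C₀ · e^(−k·t) = 4.890 × e^(−0.01810 × 151)
  = 4.890 × 0.06502 = 0.3179 mg/L
(0.3179 mg/L = 0.3179 µg/mL)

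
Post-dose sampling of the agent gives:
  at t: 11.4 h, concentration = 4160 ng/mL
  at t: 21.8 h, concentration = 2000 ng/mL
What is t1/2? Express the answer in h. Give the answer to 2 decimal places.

k = ln(C₁/C₂) / (t₂ − t₁) = ln(4160/2000) / (21.8 − 11.4)
  = 0.7324 / 10.40 = 0.07042 h⁻¹
t½ = ln2 / k = 0.693147 / 0.07042 = 9.843 h

9.84 h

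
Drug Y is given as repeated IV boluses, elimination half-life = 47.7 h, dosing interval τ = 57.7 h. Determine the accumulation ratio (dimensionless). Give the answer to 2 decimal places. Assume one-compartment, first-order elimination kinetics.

1.76

k = ln2 / t½ = 0.693147 / 47.7 = 0.01453 h⁻¹
e^(−kτ) = e^(−0.01453 × 57.7) = 0.4324
Accumulation ratio R = 1 / (1 − e^(−kτ)) = 1 / (1 − 0.4324) = 1.762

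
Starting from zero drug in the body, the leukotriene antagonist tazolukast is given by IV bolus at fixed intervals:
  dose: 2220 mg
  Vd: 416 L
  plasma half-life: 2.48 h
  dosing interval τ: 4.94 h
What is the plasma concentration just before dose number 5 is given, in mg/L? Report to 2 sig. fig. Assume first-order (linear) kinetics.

1.8 mg/L

C₀ per dose = Dose / Vd = 2220 / 416 = 5.337 mg/L
k = ln2 / t½ = 0.693147 / 2.48 = 0.2795 h⁻¹
Fraction remaining after one interval: r = e^(−kτ) = e^(−0.2795 × 4.94) = 0.2514
Before dose 5, 4 doses have been given (aged 1τ, 2τ, 3τ, 4τ).
C_trough = C₀ × (r + r² + … + r^4) = C₀ × r(1−r^4)/(1−r)
        = 5.337 × 0.2514 × (1 − 0.003994) / (1 − 0.2514) = 1.785 mg/L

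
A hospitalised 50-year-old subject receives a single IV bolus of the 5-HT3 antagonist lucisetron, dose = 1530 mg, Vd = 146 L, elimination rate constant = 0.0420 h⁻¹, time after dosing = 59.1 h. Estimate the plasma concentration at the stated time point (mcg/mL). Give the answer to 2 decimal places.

0.88 mcg/mL

C₀ = Dose / Vd = 1530 / 146 = 10.48 mg/L
C = C₀ · e^(−k·t) = 10.48 × e^(−0.04200 × 59.1)
  = 10.48 × 0.08356 = 0.8757 mg/L
(0.8757 mg/L = 0.8757 mcg/mL)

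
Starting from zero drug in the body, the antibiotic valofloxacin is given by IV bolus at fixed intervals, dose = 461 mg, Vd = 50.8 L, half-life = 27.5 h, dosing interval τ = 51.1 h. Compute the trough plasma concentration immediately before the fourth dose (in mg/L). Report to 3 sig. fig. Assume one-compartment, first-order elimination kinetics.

3.38 mg/L

C₀ per dose = Dose / Vd = 461 / 50.8 = 9.075 mg/L
k = ln2 / t½ = 0.693147 / 27.5 = 0.02521 h⁻¹
Fraction remaining after one interval: r = e^(−kτ) = e^(−0.02521 × 51.1) = 0.2758
Before dose 4, 3 doses have been given (aged 1τ, 2τ, 3τ).
C_trough = C₀ × (r + r² + … + r^3) = C₀ × r(1−r^3)/(1−r)
        = 9.075 × 0.2758 × (1 − 0.02098) / (1 − 0.2758) = 3.384 mg/L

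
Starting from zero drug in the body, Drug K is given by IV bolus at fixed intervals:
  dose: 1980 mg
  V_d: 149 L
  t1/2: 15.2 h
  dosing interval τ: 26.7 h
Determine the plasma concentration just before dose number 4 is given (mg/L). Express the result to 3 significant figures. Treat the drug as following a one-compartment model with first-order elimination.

C₀ per dose = Dose / Vd = 1980 / 149 = 13.29 mg/L
k = ln2 / t½ = 0.693147 / 15.2 = 0.04560 h⁻¹
Fraction remaining after one interval: r = e^(−kτ) = e^(−0.04560 × 26.7) = 0.2960
Before dose 4, 3 doses have been given (aged 1τ, 2τ, 3τ).
C_trough = C₀ × (r + r² + … + r^3) = C₀ × r(1−r^3)/(1−r)
        = 13.29 × 0.2960 × (1 − 0.02593) / (1 − 0.2960) = 5.443 mg/L

5.44 mg/L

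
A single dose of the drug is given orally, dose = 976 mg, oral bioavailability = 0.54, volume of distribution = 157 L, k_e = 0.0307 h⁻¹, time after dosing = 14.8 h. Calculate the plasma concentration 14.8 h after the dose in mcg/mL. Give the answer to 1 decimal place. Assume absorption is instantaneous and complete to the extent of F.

2.1 mcg/mL

Amount reaching circulation = F × Dose = 0.54 × 976.0 = 527.0 mg
C₀ = F·Dose / Vd = 527.0 / 157 = 3.357 mg/L
C = C₀ · e^(−k·t) = 3.357 × e^(−0.03070 × 14.8)
  = 3.357 × 0.6349 = 2.131 mg/L
(2.131 mg/L = 2.131 mcg/mL)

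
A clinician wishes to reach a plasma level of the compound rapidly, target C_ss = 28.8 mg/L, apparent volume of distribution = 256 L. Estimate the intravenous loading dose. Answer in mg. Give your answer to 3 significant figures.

7370 mg

LD = Css × Vd = 28.8 × 256 = 7373 mg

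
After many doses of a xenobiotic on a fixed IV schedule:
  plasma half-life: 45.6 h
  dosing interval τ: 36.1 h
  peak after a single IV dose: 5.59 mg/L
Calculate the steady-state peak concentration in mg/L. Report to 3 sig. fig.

13.2 mg/L

k = ln2 / t½ = 0.693147 / 45.6 = 0.01520 h⁻¹
e^(−kτ) = e^(−0.01520 × 36.1) = 0.5777
Accumulation ratio R = 1 / (1 − e^(−kτ)) = 1 / (1 − 0.5777) = 2.368
Steady-state peak = C₀ × R = 5.59 × 2.368 = 13.24 mg/L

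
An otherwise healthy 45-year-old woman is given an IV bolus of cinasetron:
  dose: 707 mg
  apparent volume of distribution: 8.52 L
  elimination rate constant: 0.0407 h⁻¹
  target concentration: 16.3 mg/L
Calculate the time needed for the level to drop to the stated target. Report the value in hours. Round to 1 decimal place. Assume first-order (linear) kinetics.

40.0 h

C₀ = Dose / Vd = 707.0 / 8.52 = 82.98 mg/L
t = ln(C₀ / C) / k = ln(82.98 / 16.3) / 0.04070
  = ln(5.091) / 0.04070 = 1.627 / 0.04070 = 39.98 h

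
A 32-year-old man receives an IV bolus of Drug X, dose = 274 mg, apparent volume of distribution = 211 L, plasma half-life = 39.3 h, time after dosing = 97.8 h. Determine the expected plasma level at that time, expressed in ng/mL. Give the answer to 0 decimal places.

C₀ = Dose / Vd = 274.0 / 211 = 1.299 mg/L
k = ln2 / t½ = 0.693147 / 39.3 = 0.01764 h⁻¹
C = C₀ · e^(−k·t) = 1.299 × e^(−0.01764 × 97.8)
  = 1.299 × 0.1781 = 0.2314 mg/L
Convert: 0.2314 mg/L × 1000 = 231.4 ng/mL

231 ng/mL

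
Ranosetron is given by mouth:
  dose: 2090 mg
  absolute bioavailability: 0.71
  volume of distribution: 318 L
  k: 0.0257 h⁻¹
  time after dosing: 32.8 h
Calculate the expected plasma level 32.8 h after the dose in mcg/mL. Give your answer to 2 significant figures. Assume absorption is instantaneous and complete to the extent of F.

Amount reaching circulation = F × Dose = 0.71 × 2090 = 1484 mg
C₀ = F·Dose / Vd = 1484 / 318 = 4.667 mg/L
C = C₀ · e^(−k·t) = 4.667 × e^(−0.02570 × 32.8)
  = 4.667 × 0.4304 = 2.009 mg/L
(2.009 mg/L = 2.009 mcg/mL)

2.0 mcg/mL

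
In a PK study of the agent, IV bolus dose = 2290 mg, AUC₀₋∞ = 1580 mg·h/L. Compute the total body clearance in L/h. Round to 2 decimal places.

CL = Dose / AUC = 2290 / 1580 = 1.449 L/h

1.45 L/h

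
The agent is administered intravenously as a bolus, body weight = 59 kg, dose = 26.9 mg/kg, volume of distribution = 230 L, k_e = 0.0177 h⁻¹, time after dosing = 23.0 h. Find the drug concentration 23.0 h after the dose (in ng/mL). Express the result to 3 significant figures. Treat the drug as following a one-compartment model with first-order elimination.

Total dose = 26.9 × 59 = 1587 mg
C₀ = Dose / Vd = 1587 / 230 = 6.900 mg/L
C = C₀ · e^(−k·t) = 6.900 × e^(−0.01770 × 23.0)
  = 6.900 × 0.6656 = 4.593 mg/L
Convert: 4.593 mg/L × 1000 = 4593 ng/mL

4590 ng/mL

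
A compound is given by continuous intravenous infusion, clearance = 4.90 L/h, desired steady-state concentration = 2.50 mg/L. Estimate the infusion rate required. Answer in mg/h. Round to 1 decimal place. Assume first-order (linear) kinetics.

At steady state, infusion rate R₀ = Css × CL = 2.50 × 4.900 = 12.25 mg/h

12.3 mg/h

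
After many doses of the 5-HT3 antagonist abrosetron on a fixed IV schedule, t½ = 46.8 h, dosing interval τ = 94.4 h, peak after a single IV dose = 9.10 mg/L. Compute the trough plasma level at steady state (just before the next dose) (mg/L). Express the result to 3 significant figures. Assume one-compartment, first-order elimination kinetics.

2.99 mg/L

k = ln2 / t½ = 0.693147 / 46.8 = 0.01481 h⁻¹
e^(−kτ) = e^(−0.01481 × 94.4) = 0.2471
Accumulation ratio R = 1 / (1 − e^(−kτ)) = 1 / (1 − 0.2471) = 1.328
Steady-state trough = C₀ × R × e^(−kτ) = 9.10 × 1.328 × 0.2471 = 2.986 mg/L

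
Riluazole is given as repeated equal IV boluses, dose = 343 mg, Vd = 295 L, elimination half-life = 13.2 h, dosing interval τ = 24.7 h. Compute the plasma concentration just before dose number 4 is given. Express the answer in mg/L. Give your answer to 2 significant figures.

0.43 mg/L

C₀ per dose = Dose / Vd = 343 / 295 = 1.163 mg/L
k = ln2 / t½ = 0.693147 / 13.2 = 0.05251 h⁻¹
Fraction remaining after one interval: r = e^(−kτ) = e^(−0.05251 × 24.7) = 0.2734
Before dose 4, 3 doses have been given (aged 1τ, 2τ, 3τ).
C_trough = C₀ × (r + r² + … + r^3) = C₀ × r(1−r^3)/(1−r)
        = 1.163 × 0.2734 × (1 − 0.02044) / (1 − 0.2734) = 0.4287 mg/L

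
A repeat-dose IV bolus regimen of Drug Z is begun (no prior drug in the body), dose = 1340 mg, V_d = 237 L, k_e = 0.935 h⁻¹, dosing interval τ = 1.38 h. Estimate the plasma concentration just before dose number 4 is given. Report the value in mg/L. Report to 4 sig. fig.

C₀ per dose = Dose / Vd = 1340 / 237 = 5.654 mg/L
Fraction remaining after one interval: r = e^(−kτ) = e^(−0.9350 × 1.38) = 0.2752
Before dose 4, 3 doses have been given (aged 1τ, 2τ, 3τ).
C_trough = C₀ × (r + r² + … + r^3) = C₀ × r(1−r^3)/(1−r)
        = 5.654 × 0.2752 × (1 − 0.02084) / (1 − 0.2752) = 2.102 mg/L

2.102 mg/L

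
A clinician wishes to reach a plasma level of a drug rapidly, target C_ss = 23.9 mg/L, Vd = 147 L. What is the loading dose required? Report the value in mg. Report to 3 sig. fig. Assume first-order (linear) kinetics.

LD = Css × Vd = 23.9 × 147 = 3513 mg

3510 mg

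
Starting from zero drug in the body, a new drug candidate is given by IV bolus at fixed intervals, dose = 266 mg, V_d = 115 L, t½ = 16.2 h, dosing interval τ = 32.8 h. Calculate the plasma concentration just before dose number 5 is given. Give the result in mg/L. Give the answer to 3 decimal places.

C₀ per dose = Dose / Vd = 266 / 115 = 2.313 mg/L
k = ln2 / t½ = 0.693147 / 16.2 = 0.04279 h⁻¹
Fraction remaining after one interval: r = e^(−kτ) = e^(−0.04279 × 32.8) = 0.2457
Before dose 5, 4 doses have been given (aged 1τ, 2τ, 3τ, 4τ).
C_trough = C₀ × (r + r² + … + r^4) = C₀ × r(1−r^4)/(1−r)
        = 2.313 × 0.2457 × (1 − 0.003644) / (1 − 0.2457) = 0.7507 mg/L

0.751 mg/L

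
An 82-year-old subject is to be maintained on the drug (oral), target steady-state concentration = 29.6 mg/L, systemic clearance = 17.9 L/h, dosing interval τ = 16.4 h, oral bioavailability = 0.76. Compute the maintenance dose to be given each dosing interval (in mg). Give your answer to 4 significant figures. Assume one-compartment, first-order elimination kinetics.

11430 mg

At steady state, F × (Dose/τ) = Css × CL.
Dose = Css × CL × τ / F = 29.6 × 17.90 × 16.4 / 0.76 = 11430 mg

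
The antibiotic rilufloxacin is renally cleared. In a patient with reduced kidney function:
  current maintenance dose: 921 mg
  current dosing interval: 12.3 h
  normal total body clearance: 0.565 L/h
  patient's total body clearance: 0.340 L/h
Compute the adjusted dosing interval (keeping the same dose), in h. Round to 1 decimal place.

20.4 h

To keep the same average steady-state level, dosing rate must scale with clearance.
CL ratio = 0.340 / 0.565 = 0.6018
New interval (same dose) = 12.3 / 0.6018 = 20.44 h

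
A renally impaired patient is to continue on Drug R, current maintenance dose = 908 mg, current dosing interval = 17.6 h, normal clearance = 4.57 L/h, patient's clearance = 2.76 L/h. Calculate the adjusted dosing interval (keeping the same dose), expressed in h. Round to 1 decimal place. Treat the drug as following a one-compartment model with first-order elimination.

29.1 h

To keep the same average steady-state level, dosing rate must scale with clearance.
CL ratio = 2.76 / 4.57 = 0.6039
New interval (same dose) = 17.6 / 0.6039 = 29.14 h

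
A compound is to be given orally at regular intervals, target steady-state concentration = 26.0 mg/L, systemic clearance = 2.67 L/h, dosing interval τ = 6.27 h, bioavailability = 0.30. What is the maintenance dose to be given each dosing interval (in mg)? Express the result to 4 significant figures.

At steady state, F × (Dose/τ) = Css × CL.
Dose = Css × CL × τ / F = 26.0 × 2.670 × 6.27 / 0.30 = 1451 mg

1451 mg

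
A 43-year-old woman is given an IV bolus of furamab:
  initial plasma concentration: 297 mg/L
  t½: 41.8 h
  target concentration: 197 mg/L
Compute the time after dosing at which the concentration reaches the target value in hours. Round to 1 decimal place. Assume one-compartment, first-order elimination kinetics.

24.8 h

k = ln2 / t½ = 0.693147 / 41.8 = 0.01658 h⁻¹
t = ln(C₀ / C) / k = ln(297.0 / 197) / 0.01658
  = ln(1.508) / 0.01658 = 0.4108 / 0.01658 = 24.78 h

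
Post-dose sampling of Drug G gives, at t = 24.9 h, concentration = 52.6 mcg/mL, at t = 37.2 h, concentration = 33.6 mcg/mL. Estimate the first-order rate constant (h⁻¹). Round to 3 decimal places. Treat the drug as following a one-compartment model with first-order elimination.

k = ln(C₁/C₂) / (t₂ − t₁) = ln(52.6/33.6) / (37.2 − 24.9)
  = 0.4482 / 12.30 = 0.03644 h⁻¹

0.036 h⁻¹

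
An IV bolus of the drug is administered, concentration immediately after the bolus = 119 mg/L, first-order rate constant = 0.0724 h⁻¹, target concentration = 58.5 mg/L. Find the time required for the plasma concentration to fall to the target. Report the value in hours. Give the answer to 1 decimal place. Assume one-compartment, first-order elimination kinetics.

9.8 h

t = ln(C₀ / C) / k = ln(119.0 / 58.5) / 0.07240
  = ln(2.034) / 0.07240 = 0.7100 / 0.07240 = 9.807 h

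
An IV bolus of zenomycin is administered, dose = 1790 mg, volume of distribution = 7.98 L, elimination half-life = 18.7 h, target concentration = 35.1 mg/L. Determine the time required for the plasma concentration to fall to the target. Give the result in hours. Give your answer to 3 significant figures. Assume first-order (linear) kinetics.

C₀ = Dose / Vd = 1790 / 7.98 = 224.3 mg/L
k = ln2 / t½ = 0.693147 / 18.7 = 0.03707 h⁻¹
t = ln(C₀ / C) / k = ln(224.3 / 35.1) / 0.03707
  = ln(6.390) / 0.03707 = 1.855 / 0.03707 = 50.04 h

50.0 h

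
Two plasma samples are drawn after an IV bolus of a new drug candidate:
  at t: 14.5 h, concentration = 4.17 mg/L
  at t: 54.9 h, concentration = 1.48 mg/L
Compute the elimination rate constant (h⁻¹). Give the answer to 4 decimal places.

k = ln(C₁/C₂) / (t₂ − t₁) = ln(4.17/1.48) / (54.9 − 14.5)
  = 1.036 / 40.40 = 0.02564 h⁻¹

0.0256 h⁻¹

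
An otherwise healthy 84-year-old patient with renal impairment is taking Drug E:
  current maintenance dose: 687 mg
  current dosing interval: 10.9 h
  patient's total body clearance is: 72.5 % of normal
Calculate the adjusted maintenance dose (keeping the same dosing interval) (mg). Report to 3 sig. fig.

To keep the same average steady-state level, dosing rate must scale with clearance.
CL ratio = 72.5 / 100 = 0.7250
New dose (same interval) = 687 × 0.7250 = 498.1 mg

498 mg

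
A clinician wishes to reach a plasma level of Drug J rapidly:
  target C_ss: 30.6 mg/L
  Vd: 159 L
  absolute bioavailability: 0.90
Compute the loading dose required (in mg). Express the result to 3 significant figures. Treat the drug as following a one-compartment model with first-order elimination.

LD = Css × Vd / F = 30.6 × 159 / 0.90 = 5406 mg

5410 mg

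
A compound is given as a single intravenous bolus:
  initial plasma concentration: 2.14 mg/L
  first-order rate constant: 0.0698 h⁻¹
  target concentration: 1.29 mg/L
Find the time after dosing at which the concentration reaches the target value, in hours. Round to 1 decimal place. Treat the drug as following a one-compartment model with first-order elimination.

7.3 h

t = ln(C₀ / C) / k = ln(2.140 / 1.29) / 0.06980
  = ln(1.659) / 0.06980 = 0.5062 / 0.06980 = 7.252 h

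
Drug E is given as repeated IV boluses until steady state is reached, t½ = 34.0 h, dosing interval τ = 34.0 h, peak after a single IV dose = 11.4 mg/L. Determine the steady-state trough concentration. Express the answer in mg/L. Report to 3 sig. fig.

11.4 mg/L

k = ln2 / t½ = 0.693147 / 34.0 = 0.02039 h⁻¹
e^(−kτ) = e^(−0.02039 × 34.0) = 0.4999
Accumulation ratio R = 1 / (1 − e^(−kτ)) = 1 / (1 − 0.4999) = 2.000
Steady-state trough = C₀ × R × e^(−kτ) = 11.4 × 2.000 × 0.4999 = 11.40 mg/L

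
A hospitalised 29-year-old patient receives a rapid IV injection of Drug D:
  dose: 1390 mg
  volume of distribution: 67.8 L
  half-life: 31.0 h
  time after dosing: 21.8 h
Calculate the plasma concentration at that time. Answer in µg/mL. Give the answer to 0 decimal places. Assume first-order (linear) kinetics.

13 µg/mL

C₀ = Dose / Vd = 1390 / 67.8 = 20.50 mg/L
k = ln2 / t½ = 0.693147 / 31.0 = 0.02236 h⁻¹
C = C₀ · e^(−k·t) = 20.50 × e^(−0.02236 × 21.8)
  = 20.50 × 0.6142 = 12.59 mg/L
(12.59 mg/L = 12.59 µg/mL)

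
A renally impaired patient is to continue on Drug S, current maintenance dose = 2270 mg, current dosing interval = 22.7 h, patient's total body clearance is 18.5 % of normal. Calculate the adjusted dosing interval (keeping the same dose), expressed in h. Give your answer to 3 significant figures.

123 h

To keep the same average steady-state level, dosing rate must scale with clearance.
CL ratio = 18.5 / 100 = 0.1850
New interval (same dose) = 22.7 / 0.1850 = 122.7 h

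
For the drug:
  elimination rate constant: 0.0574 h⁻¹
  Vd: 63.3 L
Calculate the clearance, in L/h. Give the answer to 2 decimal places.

CL = k × Vd = 0.0574 × 63.3 = 3.633 L/h

3.63 L/h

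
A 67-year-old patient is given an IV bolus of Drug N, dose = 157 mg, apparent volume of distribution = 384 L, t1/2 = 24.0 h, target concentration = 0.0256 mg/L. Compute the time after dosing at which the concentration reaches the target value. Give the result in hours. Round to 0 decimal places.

96 h

C₀ = Dose / Vd = 157.0 / 384 = 0.4089 mg/L
k = ln2 / t½ = 0.693147 / 24.0 = 0.02888 h⁻¹
t = ln(C₀ / C) / k = ln(0.4089 / 0.0256) / 0.02888
  = ln(15.97) / 0.02888 = 2.771 / 0.02888 = 95.95 h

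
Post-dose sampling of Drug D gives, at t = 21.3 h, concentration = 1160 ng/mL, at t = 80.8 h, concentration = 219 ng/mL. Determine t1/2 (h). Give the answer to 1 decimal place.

k = ln(C₁/C₂) / (t₂ − t₁) = ln(1160/219) / (80.8 − 21.3)
  = 1.667 / 59.50 = 0.02802 h⁻¹
t½ = ln2 / k = 0.693147 / 0.02802 = 24.74 h

24.7 h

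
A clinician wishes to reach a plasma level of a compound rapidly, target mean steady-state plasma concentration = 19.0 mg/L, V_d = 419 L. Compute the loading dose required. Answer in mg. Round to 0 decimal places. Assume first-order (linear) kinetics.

LD = Css × Vd = 19.0 × 419 = 7961 mg

7961 mg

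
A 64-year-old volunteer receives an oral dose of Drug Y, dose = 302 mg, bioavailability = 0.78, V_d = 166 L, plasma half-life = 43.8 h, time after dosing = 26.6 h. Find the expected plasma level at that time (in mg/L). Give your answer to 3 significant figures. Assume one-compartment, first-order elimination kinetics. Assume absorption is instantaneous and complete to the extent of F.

Amount reaching circulation = F × Dose = 0.78 × 302.0 = 235.6 mg
C₀ = F·Dose / Vd = 235.6 / 166 = 1.419 mg/L
k = ln2 / t½ = 0.693147 / 43.8 = 0.01583 h⁻¹
C = C₀ · e^(−k·t) = 1.419 × e^(−0.01583 × 26.6)
  = 1.419 × 0.6563 = 0.9313 mg/L

0.931 mg/L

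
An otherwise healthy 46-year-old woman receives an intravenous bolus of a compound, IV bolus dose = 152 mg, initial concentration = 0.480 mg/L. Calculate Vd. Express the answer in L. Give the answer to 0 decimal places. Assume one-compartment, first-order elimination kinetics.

317 L

Vd = Dose / C₀ = 152.0 / 0.480 = 316.7 L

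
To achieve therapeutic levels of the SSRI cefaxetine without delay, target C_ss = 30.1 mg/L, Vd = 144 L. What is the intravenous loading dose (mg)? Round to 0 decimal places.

LD = Css × Vd = 30.1 × 144 = 4334 mg

4334 mg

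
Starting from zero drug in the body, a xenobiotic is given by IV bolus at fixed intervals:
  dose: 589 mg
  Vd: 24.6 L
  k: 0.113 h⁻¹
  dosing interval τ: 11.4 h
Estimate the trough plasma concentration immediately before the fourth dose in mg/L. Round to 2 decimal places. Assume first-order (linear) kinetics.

C₀ per dose = Dose / Vd = 589 / 24.6 = 23.94 mg/L
Fraction remaining after one interval: r = e^(−kτ) = e^(−0.1130 × 11.4) = 0.2758
Before dose 4, 3 doses have been given (aged 1τ, 2τ, 3τ).
C_trough = C₀ × (r + r² + … + r^3) = C₀ × r(1−r^3)/(1−r)
        = 23.94 × 0.2758 × (1 − 0.02098) / (1 − 0.2758) = 8.926 mg/L

8.93 mg/L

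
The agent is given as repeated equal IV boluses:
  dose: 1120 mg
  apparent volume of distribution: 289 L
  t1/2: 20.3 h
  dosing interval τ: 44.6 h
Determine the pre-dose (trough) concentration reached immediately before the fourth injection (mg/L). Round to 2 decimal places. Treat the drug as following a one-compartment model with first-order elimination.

1.07 mg/L

C₀ per dose = Dose / Vd = 1120 / 289 = 3.875 mg/L
k = ln2 / t½ = 0.693147 / 20.3 = 0.03415 h⁻¹
Fraction remaining after one interval: r = e^(−kτ) = e^(−0.03415 × 44.6) = 0.2180
Before dose 4, 3 doses have been given (aged 1τ, 2τ, 3τ).
C_trough = C₀ × (r + r² + … + r^3) = C₀ × r(1−r^3)/(1−r)
        = 3.875 × 0.2180 × (1 − 0.01036) / (1 − 0.2180) = 1.069 mg/L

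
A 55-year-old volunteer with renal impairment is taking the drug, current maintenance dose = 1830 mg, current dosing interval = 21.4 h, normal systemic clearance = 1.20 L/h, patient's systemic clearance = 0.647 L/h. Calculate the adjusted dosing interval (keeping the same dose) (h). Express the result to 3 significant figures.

To keep the same average steady-state level, dosing rate must scale with clearance.
CL ratio = 0.647 / 1.20 = 0.5392
New interval (same dose) = 21.4 / 0.5392 = 39.69 h

39.7 h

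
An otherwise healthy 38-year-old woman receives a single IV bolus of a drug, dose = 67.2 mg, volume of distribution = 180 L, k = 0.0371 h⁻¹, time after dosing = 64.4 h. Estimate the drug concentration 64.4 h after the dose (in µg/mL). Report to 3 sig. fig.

C₀ = Dose / Vd = 67.20 / 180 = 0.3733 mg/L
C = C₀ · e^(−k·t) = 0.3733 × e^(−0.03710 × 64.4)
  = 0.3733 × 0.09170 = 0.03423 mg/L
(0.03423 mg/L = 0.03423 µg/mL)

0.0342 µg/mL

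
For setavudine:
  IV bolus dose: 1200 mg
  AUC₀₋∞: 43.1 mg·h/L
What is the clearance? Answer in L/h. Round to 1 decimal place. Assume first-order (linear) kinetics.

27.8 L/h

CL = Dose / AUC = 1200 / 43.1 = 27.84 L/h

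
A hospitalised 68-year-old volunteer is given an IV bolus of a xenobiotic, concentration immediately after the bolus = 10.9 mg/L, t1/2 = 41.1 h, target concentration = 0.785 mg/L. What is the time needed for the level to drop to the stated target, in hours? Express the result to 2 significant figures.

k = ln2 / t½ = 0.693147 / 41.1 = 0.01686 h⁻¹
t = ln(C₀ / C) / k = ln(10.90 / 0.785) / 0.01686
  = ln(13.89) / 0.01686 = 2.631 / 0.01686 = 156.0 h

160 h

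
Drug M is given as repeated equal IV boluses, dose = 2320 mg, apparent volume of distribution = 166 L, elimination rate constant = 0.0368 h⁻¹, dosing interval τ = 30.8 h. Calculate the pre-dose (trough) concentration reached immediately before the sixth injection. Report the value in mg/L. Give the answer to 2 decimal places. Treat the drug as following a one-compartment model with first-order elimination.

C₀ per dose = Dose / Vd = 2320 / 166 = 13.98 mg/L
Fraction remaining after one interval: r = e^(−kτ) = e^(−0.03680 × 30.8) = 0.3219
Before dose 6, 5 doses have been given (aged 1τ, 2τ, 3τ, 4τ, 5τ).
C_trough = C₀ × (r + r² + … + r^5) = C₀ × r(1−r^5)/(1−r)
        = 13.98 × 0.3219 × (1 − 0.003456) / (1 − 0.3219) = 6.613 mg/L

6.61 mg/L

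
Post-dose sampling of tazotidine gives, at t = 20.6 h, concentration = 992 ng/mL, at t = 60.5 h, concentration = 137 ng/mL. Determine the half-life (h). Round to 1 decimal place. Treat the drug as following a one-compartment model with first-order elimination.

14.0 h

k = ln(C₁/C₂) / (t₂ − t₁) = ln(992/137) / (60.5 − 20.6)
  = 1.980 / 39.90 = 0.04962 h⁻¹
t½ = ln2 / k = 0.693147 / 0.04962 = 13.97 h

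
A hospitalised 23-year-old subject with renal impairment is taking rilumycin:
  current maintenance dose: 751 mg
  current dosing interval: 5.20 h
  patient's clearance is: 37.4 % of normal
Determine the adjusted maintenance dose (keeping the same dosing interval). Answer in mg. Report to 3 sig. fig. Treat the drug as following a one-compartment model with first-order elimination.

281 mg

To keep the same average steady-state level, dosing rate must scale with clearance.
CL ratio = 37.4 / 100 = 0.3740
New dose (same interval) = 751 × 0.3740 = 280.9 mg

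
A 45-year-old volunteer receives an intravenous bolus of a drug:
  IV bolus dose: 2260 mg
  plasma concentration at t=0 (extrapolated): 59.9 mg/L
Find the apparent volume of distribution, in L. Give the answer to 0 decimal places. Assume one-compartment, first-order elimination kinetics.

Vd = Dose / C₀ = 2260 / 59.9 = 37.73 L

38 L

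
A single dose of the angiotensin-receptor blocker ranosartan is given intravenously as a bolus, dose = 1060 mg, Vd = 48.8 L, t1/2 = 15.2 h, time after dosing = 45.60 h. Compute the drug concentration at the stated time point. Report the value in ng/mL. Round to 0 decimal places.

2715 ng/mL

C₀ = Dose / Vd = 1060 / 48.8 = 21.72 mg/L
k = ln2 / t½ = 0.693147 / 15.2 = 0.04560 h⁻¹
t / t½ = 45.60 / 15.2 = 3 half-lives
C = C₀ × (1/2)^3 = 21.72 × 0.1250 = 2.715 mg/L
Convert: 2.715 mg/L × 1000 = 2715 ng/mL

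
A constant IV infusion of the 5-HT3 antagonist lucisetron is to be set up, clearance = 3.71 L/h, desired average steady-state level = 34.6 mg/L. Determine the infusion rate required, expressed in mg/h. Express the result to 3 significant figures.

128 mg/h

At steady state, infusion rate R₀ = Css × CL = 34.6 × 3.710 = 128.4 mg/h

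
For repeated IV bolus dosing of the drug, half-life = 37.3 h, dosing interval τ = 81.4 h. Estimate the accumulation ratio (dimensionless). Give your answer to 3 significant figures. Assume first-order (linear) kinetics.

k = ln2 / t½ = 0.693147 / 37.3 = 0.01858 h⁻¹
e^(−kτ) = e^(−0.01858 × 81.4) = 0.2204
Accumulation ratio R = 1 / (1 − e^(−kτ)) = 1 / (1 − 0.2204) = 1.283

1.28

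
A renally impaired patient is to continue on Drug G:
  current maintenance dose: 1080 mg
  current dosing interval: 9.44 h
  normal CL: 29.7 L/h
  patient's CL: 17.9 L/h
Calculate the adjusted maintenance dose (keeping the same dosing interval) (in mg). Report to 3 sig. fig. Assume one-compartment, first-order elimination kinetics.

651 mg

To keep the same average steady-state level, dosing rate must scale with clearance.
CL ratio = 17.9 / 29.7 = 0.6027
New dose (same interval) = 1080 × 0.6027 = 650.9 mg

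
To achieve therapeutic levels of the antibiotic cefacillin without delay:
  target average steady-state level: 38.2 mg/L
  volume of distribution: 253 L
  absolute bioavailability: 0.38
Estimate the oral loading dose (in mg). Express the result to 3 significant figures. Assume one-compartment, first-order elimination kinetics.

25400 mg

LD = Css × Vd / F = 38.2 × 253 / 0.38 = 25430 mg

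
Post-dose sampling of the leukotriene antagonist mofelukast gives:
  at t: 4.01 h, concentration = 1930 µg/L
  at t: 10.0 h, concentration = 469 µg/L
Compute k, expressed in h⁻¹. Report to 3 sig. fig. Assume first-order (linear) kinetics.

0.236 h⁻¹

k = ln(C₁/C₂) / (t₂ − t₁) = ln(1930/469) / (10.0 − 4.01)
  = 1.415 / 5.990 = 0.2362 h⁻¹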